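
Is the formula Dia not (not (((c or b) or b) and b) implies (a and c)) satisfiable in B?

1. Dia not (not (((c or b) or b) and b) implies (a and c)), 0
2. not (not (((c or b) or b) and b) implies (a and c)), 1
3. not (((c or b) or b) and b), 1
4. not (a and c), 1
5. not b, 1
6. not c, 1
Accessibility: 0R0, 0R1, 1R0, 1R1

Yes, satisfiable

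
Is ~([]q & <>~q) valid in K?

Tableau for the negation []q & <>~q:
1. []q & <>~q, w0
2. []q, w0
3. <>~q, w0
4. ~q, w1
5. q, w1
Accessibility: w0Rw1
Branch closes: q and ~q both at w1.
Every branch of the negation's tableau closes; the branch above is one of them.

Yes, valid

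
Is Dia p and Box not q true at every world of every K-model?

Tableau for the negation not (Dia p and Box not q):
1. not (Dia p and Box not q), 0
2. not Box not q, 0
3. q, 1
Accessibility: 0R1
The negation has an open branch (countermodel exists).

Not valid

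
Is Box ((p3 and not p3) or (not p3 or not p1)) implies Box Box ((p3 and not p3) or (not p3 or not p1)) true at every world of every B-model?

Tableau for the negation not (Box ((p3 and not p3) or (not p3 or not p1)) implies Box Box ((p3 and not p3) or (not p3 or not p1))):
1. not (Box ((p3 and not p3) or (not p3 or not p1)) implies Box Box ((p3 and not p3) or (not p3 or not p1))), w0
2. Box ((p3 and not p3) or (not p3 or not p1)), w0
3. not Box Box ((p3 and not p3) or (not p3 or not p1)), w0
4. (p3 and not p3) or (not p3 or not p1), w0
5. not p3 or not p1, w0
6. not p1, w0
7. not Box ((p3 and not p3) or (not p3 or not p1)), w1
8. (p3 and not p3) or (not p3 or not p1), w1
9. not p3 or not p1, w1
10. not p1, w1
11. not ((p3 and not p3) or (not p3 or not p1)), w2
12. not (p3 and not p3), w2
13. not (not p3 or not p1), w2
14. p3, w2
15. p1, w2
Accessibility: w0Rw0, w0Rw1, w1Rw0, w1Rw1, w1Rw2, w2Rw1, w2Rw2
The negation has an open branch (countermodel exists).

No, not valid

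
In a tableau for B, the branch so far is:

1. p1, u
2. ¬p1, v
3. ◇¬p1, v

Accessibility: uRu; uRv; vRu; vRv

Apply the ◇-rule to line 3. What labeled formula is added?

a fresh world w with vRw, and ¬p1 at w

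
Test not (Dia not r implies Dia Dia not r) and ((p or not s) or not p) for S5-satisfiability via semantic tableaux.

Unsatisfiable (every branch closes)

1. not (Dia not r implies Dia Dia not r) and ((p or not s) or not p), u
2. not (Dia not r implies Dia Dia not r), u
3. (p or not s) or not p, u
4. Dia not r, u
5. not Dia Dia not r, u
6. not Dia not r, u
7. r, u
8. p or not s, u
9. not s, u
10. not r, v
11. not Dia not r, v
12. r, v
Accessibility: uRu, uRv, vRu, vRv
Branch closes: r and not r both at v.
Every branch closes; the branch above is one of them.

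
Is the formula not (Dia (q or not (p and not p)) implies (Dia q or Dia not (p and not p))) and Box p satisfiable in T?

No, unsatisfiable

1. not (Dia (q or not (p and not p)) implies (Dia q or Dia not (p and not p))) and Box p, w0
2. not (Dia (q or not (p and not p)) implies (Dia q or Dia not (p and not p))), w0
3. Box p, w0
4. Dia (q or not (p and not p)), w0
5. not (Dia q or Dia not (p and not p)), w0
6. not Dia q, w0
7. not Dia not (p and not p), w0
8. p, w0
9. not q, w0
10. p and not p, w0
11. not p, w0
Accessibility: w0Rw0
Branch closes: p and not p both at w0.
(One branch shown.) All branches close.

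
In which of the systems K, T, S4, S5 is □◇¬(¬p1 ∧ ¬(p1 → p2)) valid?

T, S4, S5

K-tableau for the negation ¬□◇¬(¬p1 ∧ ¬(p1 → p2)):
1. ¬□◇¬(¬p1 ∧ ¬(p1 → p2)), u
2. ¬◇¬(¬p1 ∧ ¬(p1 → p2)), v
Accessibility: uRv
Complete open branch: countermodel on a K-frame, so not valid in K.
T-tableau for the negation ¬□◇¬(¬p1 ∧ ¬(p1 → p2)):
1. ¬□◇¬(¬p1 ∧ ¬(p1 → p2)), u
2. ¬◇¬(¬p1 ∧ ¬(p1 → p2)), v
3. ¬p1 ∧ ¬(p1 → p2), v
4. ¬p1, v
5. ¬(p1 → p2), v
6. p1, v
7. ¬p2, v
Accessibility: uRu, uRv, vRv
Branch closes: p1 and ¬p1 both at v.
Every branch closes (one shown): valid in T, hence also in S4, S5 (every theorem of T is a theorem of S4 and S5).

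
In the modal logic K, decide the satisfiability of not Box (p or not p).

Unsatisfiable (every branch closes)

1. not Box (p or not p), 0
2. not (p or not p), 1
3. not p, 1
4. p, 1
Accessibility: 0R1
Branch closes: p and not p both at 1.
All branches of the tableau close; one closing branch shown above.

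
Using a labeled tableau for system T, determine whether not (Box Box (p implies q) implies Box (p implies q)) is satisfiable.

Unsatisfiable

1. not (Box Box (p implies q) implies Box (p implies q)), w0
2. Box Box (p implies q), w0
3. not Box (p implies q), w0
4. Box (p implies q), w0
5. p implies q, w0
6. q, w0
7. not (p implies q), w1
8. p, w1
9. not q, w1
10. Box (p implies q), w1
11. p implies q, w1
12. q, w1
Accessibility: w0Rw0, w0Rw1, w1Rw1
Branch closes: q and not q both at w1.
(One branch shown.) All branches close.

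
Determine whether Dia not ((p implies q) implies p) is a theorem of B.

Tableau for the negation not Dia not ((p implies q) implies p):
1. not Dia not ((p implies q) implies p), u
2. (p implies q) implies p, u   [neg-Dia-rule on 1 via uRu]
3. p, u   [implies-rule on 2 (branches; this branch)]
Accessibility: uRu
The negation has an open branch (countermodel exists).

No, not valid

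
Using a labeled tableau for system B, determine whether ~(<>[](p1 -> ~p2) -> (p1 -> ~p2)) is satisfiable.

Unsatisfiable (every branch closes)

1. ~(<>[](p1 -> ~p2) -> (p1 -> ~p2)), u
2. <>[](p1 -> ~p2), u   [~->-rule on 1]
3. ~(p1 -> ~p2), u   [~->-rule on 1]
4. p1, u   [~->-rule on 3]
5. p2, u   [~->-rule on 3]
6. [](p1 -> ~p2), v   [<>-rule on 2: fresh world v, uRv]
7. p1 -> ~p2, u   [[]-rule on 6 via vRu]
8. p1 -> ~p2, v   [[]-rule on 6 via vRv]
9. ~p2, u   [->-rule on 7 (branches; this branch)]
Accessibility: uRu, uRv, vRu, vRv
Branch closes: p2 and ~p2 both at u.
(One branch shown.) All branches close.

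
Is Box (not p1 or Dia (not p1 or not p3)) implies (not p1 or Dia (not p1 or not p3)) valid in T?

Valid

Tableau for the negation not (Box (not p1 or Dia (not p1 or not p3)) implies (not p1 or Dia (not p1 or not p3))):
1. not (Box (not p1 or Dia (not p1 or not p3)) implies (not p1 or Dia (not p1 or not p3))), 0
2. Box (not p1 or Dia (not p1 or not p3)), 0
3. not (not p1 or Dia (not p1 or not p3)), 0
4. p1, 0
5. not Dia (not p1 or not p3), 0
6. not p1 or Dia (not p1 or not p3), 0
7. not (not p1 or not p3), 0
8. p3, 0
9. Dia (not p1 or not p3), 0
10. not p1 or not p3, 1
11. not p1 or Dia (not p1 or not p3), 1
12. not (not p1 or not p3), 1
13. p1, 1
14. p3, 1
15. not p3, 1
Accessibility: 0R0, 0R1, 1R1
Branch closes: p3 and not p3 both at 1.
All branches of the negation close; one closing branch shown above.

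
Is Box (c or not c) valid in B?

Tableau for the negation not Box (c or not c):
1. not Box (c or not c), 0
2. not (c or not c), 1   [neg-Box-rule on 1: fresh world 1, 0R1]
3. not c, 1   [neg-or-rule on 2]
4. c, 1   [neg-or-rule on 2]
Accessibility: 0R0, 0R1, 1R0, 1R1
Branch closes: c and not c both at 1.
All branches of the negation close; one closing branch shown above.

Valid in B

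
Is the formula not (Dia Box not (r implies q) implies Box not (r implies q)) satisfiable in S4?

1. not (Dia Box not (r implies q) implies Box not (r implies q)), 0
2. Dia Box not (r implies q), 0
3. not Box not (r implies q), 0
4. Box not (r implies q), 1
5. not (r implies q), 1
6. r, 1
7. not q, 1
8. r implies q, 2
9. q, 2
Accessibility: 0R0, 0R1, 0R2, 1R1, 2R2

Satisfiable (open branch found)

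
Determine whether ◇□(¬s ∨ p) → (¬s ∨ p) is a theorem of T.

No, not valid

Tableau for the negation ¬(◇□(¬s ∨ p) → (¬s ∨ p)):
1. ¬(◇□(¬s ∨ p) → (¬s ∨ p)), 0
2. ◇□(¬s ∨ p), 0   [¬→-rule on 1]
3. ¬(¬s ∨ p), 0   [¬→-rule on 1]
4. s, 0   [¬∨-rule on 3]
5. ¬p, 0   [¬∨-rule on 3]
6. □(¬s ∨ p), 1   [◇-rule on 2: fresh world 1, 0R1]
7. ¬s ∨ p, 1   [□-rule on 6 via 1R1]
8. p, 1   [∨-rule on 7 (branches; this branch)]
Accessibility: 0R0, 0R1, 1R1
The negation has an open branch (countermodel exists).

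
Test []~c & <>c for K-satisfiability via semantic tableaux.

No, unsatisfiable

1. []~c & <>c, u
2. []~c, u
3. <>c, u
4. c, v
5. ~c, v
Accessibility: uRv
Branch closes: c and ~c both at v.
(One branch shown.) All branches close.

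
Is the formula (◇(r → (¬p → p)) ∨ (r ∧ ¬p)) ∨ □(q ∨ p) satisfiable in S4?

Satisfiable (open branch found)

1. (◇(r → (¬p → p)) ∨ (r ∧ ¬p)) ∨ □(q ∨ p), u
2. □(q ∨ p), u   [∨-rule on 1 (branches; this branch)]
3. q ∨ p, u   [□-rule on 2 via uRu]
4. p, u   [∨-rule on 3 (branches; this branch)]
Accessibility: uRu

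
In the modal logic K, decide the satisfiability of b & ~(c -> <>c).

1. b & ~(c -> <>c), w0
2. b, w0   [&-rule on 1]
3. ~(c -> <>c), w0   [&-rule on 1]
4. c, w0   [~->-rule on 3]
5. ~<>c, w0   [~->-rule on 3]

Satisfiable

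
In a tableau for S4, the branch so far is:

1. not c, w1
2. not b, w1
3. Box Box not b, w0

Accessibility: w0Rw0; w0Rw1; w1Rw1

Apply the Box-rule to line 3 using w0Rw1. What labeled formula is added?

Box not b, w1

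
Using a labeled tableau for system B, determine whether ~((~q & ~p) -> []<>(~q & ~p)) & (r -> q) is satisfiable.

1. ~((~q & ~p) -> []<>(~q & ~p)) & (r -> q), w0
2. ~((~q & ~p) -> []<>(~q & ~p)), w0   [&-rule on 1]
3. r -> q, w0   [&-rule on 1]
4. ~q & ~p, w0   [~->-rule on 2]
5. ~[]<>(~q & ~p), w0   [~->-rule on 2]
6. ~q, w0   [&-rule on 4]
7. ~p, w0   [&-rule on 4]
8. ~r, w0   [->-rule on 3 (branches; this branch)]
9. ~<>(~q & ~p), w1   [~[]-rule on 5: fresh world w1, w0Rw1]
10. ~(~q & ~p), w0   [~<>-rule on 9 via w1Rw0]
11. ~(~q & ~p), w1   [~<>-rule on 9 via w1Rw1]
12. p, w0   [~&-rule on 10 (branches; this branch)]
Accessibility: w0Rw0, w0Rw1, w1Rw0, w1Rw1
Branch closes: p and ~p both at w0.
(One branch shown.) All branches close.

Unsatisfiable (every branch closes)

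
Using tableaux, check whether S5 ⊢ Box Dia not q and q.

Invalid (countermodel exists)

Tableau for the negation not (Box Dia not q and q):
1. not (Box Dia not q and q), w0
2. not q, w0
Accessibility: w0Rw0
The negation has an open branch (countermodel exists).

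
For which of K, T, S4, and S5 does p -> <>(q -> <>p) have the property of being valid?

T-tableau for the negation ~(p -> <>(q -> <>p)):
1. ~(p -> <>(q -> <>p)), 0
2. p, 0
3. ~<>(q -> <>p), 0
4. ~(q -> <>p), 0
5. q, 0
6. ~<>p, 0
7. ~p, 0
Accessibility: 0R0
Branch closes: p and ~p both at 0.
Every branch closes (one shown): valid in T, hence also in S4, S5 (every theorem of T is a theorem of S4 and S5).
K-tableau for the negation ~(p -> <>(q -> <>p)):
1. ~(p -> <>(q -> <>p)), 0
2. p, 0
3. ~<>(q -> <>p), 0
Complete open branch: countermodel on a K-frame, so not valid in K.

T, S4, S5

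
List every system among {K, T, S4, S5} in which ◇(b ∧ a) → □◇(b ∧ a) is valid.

S5-tableau for the negation ¬(◇(b ∧ a) → □◇(b ∧ a)):
1. ¬(◇(b ∧ a) → □◇(b ∧ a)), 0
2. ◇(b ∧ a), 0
3. ¬□◇(b ∧ a), 0
4. b ∧ a, 1
5. b, 1
6. a, 1
7. ¬◇(b ∧ a), 2
8. ¬(b ∧ a), 0
9. ¬(b ∧ a), 1
10. ¬(b ∧ a), 2
11. ¬a, 0
12. ¬a, 1
Accessibility: 0R0, 0R1, 0R2, 1R0, 1R1, 1R2, 2R0, 2R1, 2R2
Branch closes: a and ¬a both at 1.
Every branch closes (one shown): valid in S5.
S4-tableau for the negation ¬(◇(b ∧ a) → □◇(b ∧ a)):
1. ¬(◇(b ∧ a) → □◇(b ∧ a)), 0
2. ◇(b ∧ a), 0
3. ¬□◇(b ∧ a), 0
4. b ∧ a, 1
5. b, 1
6. a, 1
7. ¬◇(b ∧ a), 2
8. ¬(b ∧ a), 2
9. ¬a, 2
Accessibility: 0R0, 0R1, 0R2, 1R1, 2R2
Complete open branch: countermodel on an S4-frame, so not valid in S4, nor in K, T (the same frame is also a K-frame and a T-frame).

S5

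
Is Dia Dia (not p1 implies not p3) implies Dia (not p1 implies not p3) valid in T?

Not valid

Tableau for the negation not (Dia Dia (not p1 implies not p3) implies Dia (not p1 implies not p3)):
1. not (Dia Dia (not p1 implies not p3) implies Dia (not p1 implies not p3)), 0
2. Dia Dia (not p1 implies not p3), 0
3. not Dia (not p1 implies not p3), 0
4. not (not p1 implies not p3), 0
5. not p1, 0
6. p3, 0
7. Dia (not p1 implies not p3), 1
8. not (not p1 implies not p3), 1
9. not p1, 1
10. p3, 1
11. not p1 implies not p3, 2
12. not p3, 2
Accessibility: 0R0, 0R1, 1R1, 1R2, 2R2
The negation has an open branch (countermodel exists).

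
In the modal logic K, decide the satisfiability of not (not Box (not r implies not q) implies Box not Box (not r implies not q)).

Satisfiable

1. not (not Box (not r implies not q) implies Box not Box (not r implies not q)), u
2. not Box (not r implies not q), u   [neg-implies-rule on 1]
3. not Box not Box (not r implies not q), u   [neg-implies-rule on 1]
4. not (not r implies not q), v   [neg-Box-rule on 2: fresh world v, uRv]
5. not r, v   [neg-implies-rule on 4]
6. q, v   [neg-implies-rule on 4]
7. Box (not r implies not q), w   [neg-Box-rule on 3: fresh world w, uRw]
Accessibility: uRv, uRw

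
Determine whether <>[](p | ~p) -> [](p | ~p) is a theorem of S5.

Valid in S5

Tableau for the negation ~(<>[](p | ~p) -> [](p | ~p)):
1. ~(<>[](p | ~p) -> [](p | ~p)), u
2. <>[](p | ~p), u   [~->-rule on 1]
3. ~[](p | ~p), u   [~->-rule on 1]
4. [](p | ~p), v   [<>-rule on 2: fresh world v, uRv]
5. p | ~p, u   [[]-rule on 4 via vRu]
6. p | ~p, v   [[]-rule on 4 via vRv]
7. ~p, u   [|-rule on 5 (branches; this branch)]
8. ~p, v   [|-rule on 6 (branches; this branch)]
9. ~(p | ~p), w   [~[]-rule on 3: fresh world w, uRw]
10. ~p, w   [~|-rule on 9]
11. p, w   [~|-rule on 9]
Accessibility: uRu, uRv, uRw, vRu, vRv, vRw, wRu, wRv, wRw
Branch closes: p and ~p both at w.
Every branch of the negation's tableau closes; the branch above is one of them.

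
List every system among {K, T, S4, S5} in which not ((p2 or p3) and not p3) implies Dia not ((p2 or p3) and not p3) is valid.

T, S4, S5

T-tableau for the negation not (not ((p2 or p3) and not p3) implies Dia not ((p2 or p3) and not p3)):
1. not (not ((p2 or p3) and not p3) implies Dia not ((p2 or p3) and not p3)), u
2. not ((p2 or p3) and not p3), u
3. not Dia not ((p2 or p3) and not p3), u
4. (p2 or p3) and not p3, u
5. p2 or p3, u
6. not p3, u
7. not (p2 or p3), u
8. not p2, u
9. p3, u
Accessibility: uRu
Branch closes: p3 and not p3 both at u.
Every branch closes (one shown): valid in T, hence also in S4, S5 (every theorem of T is a theorem of S4 and S5).
K-tableau for the negation not (not ((p2 or p3) and not p3) implies Dia not ((p2 or p3) and not p3)):
1. not (not ((p2 or p3) and not p3) implies Dia not ((p2 or p3) and not p3)), u
2. not ((p2 or p3) and not p3), u
3. not Dia not ((p2 or p3) and not p3), u
4. p3, u
Complete open branch: countermodel on a K-frame, so not valid in K.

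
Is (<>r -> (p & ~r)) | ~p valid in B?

Invalid (countermodel exists)

Tableau for the negation ~((<>r -> (p & ~r)) | ~p):
1. ~((<>r -> (p & ~r)) | ~p), w0
2. ~(<>r -> (p & ~r)), w0
3. p, w0
4. <>r, w0
5. ~(p & ~r), w0
6. r, w0
7. r, w1
Accessibility: w0Rw0, w0Rw1, w1Rw0, w1Rw1
The negation has an open branch (countermodel exists).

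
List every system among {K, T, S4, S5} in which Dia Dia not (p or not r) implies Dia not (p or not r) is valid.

S4, S5

T-tableau for the negation not (Dia Dia not (p or not r) implies Dia not (p or not r)):
1. not (Dia Dia not (p or not r) implies Dia not (p or not r)), w0
2. Dia Dia not (p or not r), w0   [neg-implies-rule on 1]
3. not Dia not (p or not r), w0   [neg-implies-rule on 1]
4. p or not r, w0   [neg-Dia-rule on 3 via w0Rw0]
5. not r, w0   [or-rule on 4 (branches; this branch)]
6. Dia not (p or not r), w1   [Dia-rule on 2: fresh world w1, w0Rw1]
7. p or not r, w1   [neg-Dia-rule on 3 via w0Rw1]
8. not r, w1   [or-rule on 7 (branches; this branch)]
9. not (p or not r), w2   [Dia-rule on 6: fresh world w2, w1Rw2]
10. not p, w2   [neg-or-rule on 9]
11. r, w2   [neg-or-rule on 9]
Accessibility: w0Rw0, w0Rw1, w1Rw1, w1Rw2, w2Rw2
Complete open branch: countermodel on a T-frame, so not valid in T, nor in K (the same frame is also a K-frame).
S4-tableau for the negation not (Dia Dia not (p or not r) implies Dia not (p or not r)):
1. not (Dia Dia not (p or not r) implies Dia not (p or not r)), w0
2. Dia Dia not (p or not r), w0   [neg-implies-rule on 1]
3. not Dia not (p or not r), w0   [neg-implies-rule on 1]
4. p or not r, w0   [neg-Dia-rule on 3 via w0Rw0]
5. not r, w0   [or-rule on 4 (branches; this branch)]
6. Dia not (p or not r), w1   [Dia-rule on 2: fresh world w1, w0Rw1]
7. p or not r, w1   [neg-Dia-rule on 3 via w0Rw1]
8. not r, w1   [or-rule on 7 (branches; this branch)]
9. not (p or not r), w2   [Dia-rule on 6: fresh world w2, w1Rw2]
10. not p, w2   [neg-or-rule on 9]
11. r, w2   [neg-or-rule on 9]
12. p or not r, w2   [neg-Dia-rule on 3 via w0Rw2]
13. not r, w2   [or-rule on 12 (branches; this branch)]
Accessibility: w0Rw0, w0Rw1, w0Rw2, w1Rw1, w1Rw2, w2Rw2
Branch closes: r and not r both at w2.
Every branch closes (one shown): valid in S4, hence also in S5 (every theorem of S4 is a theorem of S5).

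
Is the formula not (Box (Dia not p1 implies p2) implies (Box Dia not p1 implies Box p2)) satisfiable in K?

1. not (Box (Dia not p1 implies p2) implies (Box Dia not p1 implies Box p2)), 0
2. Box (Dia not p1 implies p2), 0   [neg-implies-rule on 1]
3. not (Box Dia not p1 implies Box p2), 0   [neg-implies-rule on 1]
4. Box Dia not p1, 0   [neg-implies-rule on 3]
5. not Box p2, 0   [neg-implies-rule on 3]
6. not p2, 1   [neg-Box-rule on 5: fresh world 1, 0R1]
7. Dia not p1 implies p2, 1   [Box-rule on 2 via 0R1]
8. Dia not p1, 1   [Box-rule on 4 via 0R1]
9. not Dia not p1, 1   [implies-rule on 7 (branches; this branch)]
10. not p1, 2   [Dia-rule on 8: fresh world 2, 1R2]
11. p1, 2   [neg-Dia-rule on 9 via 1R2]
Accessibility: 0R1, 1R2
Branch closes: p1 and not p1 both at 2.
All branches of the tableau close; one closing branch shown above.

No, unsatisfiable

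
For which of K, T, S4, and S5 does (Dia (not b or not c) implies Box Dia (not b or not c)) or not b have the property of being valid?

S4-tableau for the negation not ((Dia (not b or not c) implies Box Dia (not b or not c)) or not b):
1. not ((Dia (not b or not c) implies Box Dia (not b or not c)) or not b), u
2. not (Dia (not b or not c) implies Box Dia (not b or not c)), u
3. b, u
4. Dia (not b or not c), u
5. not Box Dia (not b or not c), u
6. not b or not c, v
7. not c, v
8. not Dia (not b or not c), w
9. not (not b or not c), w
10. b, w
11. c, w
Accessibility: uRu, uRv, uRw, vRv, wRw
Complete open branch: countermodel on an S4-frame, so not valid in S4, nor in K, T (the same frame is also a K-frame and a T-frame).
S5-tableau for the negation not ((Dia (not b or not c) implies Box Dia (not b or not c)) or not b):
1. not ((Dia (not b or not c) implies Box Dia (not b or not c)) or not b), u
2. not (Dia (not b or not c) implies Box Dia (not b or not c)), u
3. b, u
4. Dia (not b or not c), u
5. not Box Dia (not b or not c), u
6. not b or not c, v
7. not c, v
8. not Dia (not b or not c), w
9. not (not b or not c), u
10. c, u
11. not (not b or not c), v
12. b, v
13. c, v
Accessibility: uRu, uRv, uRw, vRu, vRv, vRw, wRu, wRv, wRw
Branch closes: c and not c both at v.
Every branch closes (one shown): valid in S5.

S5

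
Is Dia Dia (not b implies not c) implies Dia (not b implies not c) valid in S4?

Valid in S4

Tableau for the negation not (Dia Dia (not b implies not c) implies Dia (not b implies not c)):
1. not (Dia Dia (not b implies not c) implies Dia (not b implies not c)), 0
2. Dia Dia (not b implies not c), 0   [neg-implies-rule on 1]
3. not Dia (not b implies not c), 0   [neg-implies-rule on 1]
4. not (not b implies not c), 0   [neg-Dia-rule on 3 via 0R0]
5. not b, 0   [neg-implies-rule on 4]
6. c, 0   [neg-implies-rule on 4]
7. Dia (not b implies not c), 1   [Dia-rule on 2: fresh world 1, 0R1]
8. not (not b implies not c), 1   [neg-Dia-rule on 3 via 0R1]
9. not b, 1   [neg-implies-rule on 8]
10. c, 1   [neg-implies-rule on 8]
11. not b implies not c, 2   [Dia-rule on 7: fresh world 2, 1R2]
12. not (not b implies not c), 2   [neg-Dia-rule on 3 via 0R2]
13. not b, 2   [neg-implies-rule on 12]
14. c, 2   [neg-implies-rule on 12]
15. not c, 2   [implies-rule on 11 (branches; this branch)]
Accessibility: 0R0, 0R1, 0R2, 1R1, 1R2, 2R2
Branch closes: c and not c both at 2.
Every branch of the negation's tableau closes; the branch above is one of them.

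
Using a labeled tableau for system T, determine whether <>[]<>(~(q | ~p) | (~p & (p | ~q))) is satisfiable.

Satisfiable (open branch found)

1. <>[]<>(~(q | ~p) | (~p & (p | ~q))), w0
2. []<>(~(q | ~p) | (~p & (p | ~q))), w1   [<>-rule on 1: fresh world w1, w0Rw1]
3. <>(~(q | ~p) | (~p & (p | ~q))), w1   [[]-rule on 2 via w1Rw1]
4. ~(q | ~p) | (~p & (p | ~q)), w2   [<>-rule on 3: fresh world w2, w1Rw2]
5. <>(~(q | ~p) | (~p & (p | ~q))), w2   [[]-rule on 2 via w1Rw2]
6. ~p & (p | ~q), w2   [|-rule on 4 (branches; this branch)]
7. ~p, w2   [&-rule on 6]
8. p | ~q, w2   [&-rule on 6]
9. ~q, w2   [|-rule on 8 (branches; this branch)]
10. ~(q | ~p) | (~p & (p | ~q)), w3   [<>-rule on 5: fresh world w3, w2Rw3]
11. ~p & (p | ~q), w3   [|-rule on 10 (branches; this branch)]
12. ~p, w3   [&-rule on 11]
13. p | ~q, w3   [&-rule on 11]
14. ~q, w3   [|-rule on 13 (branches; this branch)]
Accessibility: w0Rw0, w0Rw1, w1Rw1, w1Rw2, w2Rw2, w2Rw3, w3Rw3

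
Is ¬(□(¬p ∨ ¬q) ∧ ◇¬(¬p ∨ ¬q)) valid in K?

Valid

Tableau for the negation □(¬p ∨ ¬q) ∧ ◇¬(¬p ∨ ¬q):
1. □(¬p ∨ ¬q) ∧ ◇¬(¬p ∨ ¬q), w0
2. □(¬p ∨ ¬q), w0
3. ◇¬(¬p ∨ ¬q), w0
4. ¬(¬p ∨ ¬q), w1
5. p, w1
6. q, w1
7. ¬p ∨ ¬q, w1
8. ¬q, w1
Accessibility: w0Rw1
Branch closes: q and ¬q both at w1.
All branches of the negation close; one closing branch shown above.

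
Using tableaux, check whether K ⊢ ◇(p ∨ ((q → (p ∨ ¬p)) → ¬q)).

Tableau for the negation ¬◇(p ∨ ((q → (p ∨ ¬p)) → ¬q)):
1. ¬◇(p ∨ ((q → (p ∨ ¬p)) → ¬q)), u
The negation has an open branch (countermodel exists).

Invalid (countermodel exists)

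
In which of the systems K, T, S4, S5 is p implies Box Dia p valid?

S4-tableau for the negation not (p implies Box Dia p):
1. not (p implies Box Dia p), u
2. p, u
3. not Box Dia p, u
4. not Dia p, v
5. not p, v
Accessibility: uRu, uRv, vRv
Complete open branch: countermodel on an S4-frame, so not valid in S4, nor in K, T (the same frame is also a K-frame and a T-frame).
S5-tableau for the negation not (p implies Box Dia p):
1. not (p implies Box Dia p), u
2. p, u
3. not Box Dia p, u
4. not Dia p, v
5. not p, u
Accessibility: uRu, uRv, vRu, vRv
Branch closes: p and not p both at u.
Every branch closes (one shown): valid in S5.

S5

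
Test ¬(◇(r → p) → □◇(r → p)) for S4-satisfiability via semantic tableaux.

1. ¬(◇(r → p) → □◇(r → p)), w0
2. ◇(r → p), w0   [¬→-rule on 1]
3. ¬□◇(r → p), w0   [¬→-rule on 1]
4. r → p, w1   [◇-rule on 2: fresh world w1, w0Rw1]
5. p, w1   [→-rule on 4 (branches; this branch)]
6. ¬◇(r → p), w2   [¬□-rule on 3: fresh world w2, w0Rw2]
7. ¬(r → p), w2   [¬◇-rule on 6 via w2Rw2]
8. r, w2   [¬→-rule on 7]
9. ¬p, w2   [¬→-rule on 7]
Accessibility: w0Rw0, w0Rw1, w0Rw2, w1Rw1, w2Rw2

Satisfiable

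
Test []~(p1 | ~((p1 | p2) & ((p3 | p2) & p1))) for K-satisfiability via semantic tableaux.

Satisfiable (open branch found)

1. []~(p1 | ~((p1 | p2) & ((p3 | p2) & p1))), 0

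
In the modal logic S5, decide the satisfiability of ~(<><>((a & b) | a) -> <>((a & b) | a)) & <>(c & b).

Unsatisfiable

1. ~(<><>((a & b) | a) -> <>((a & b) | a)) & <>(c & b), 0
2. ~(<><>((a & b) | a) -> <>((a & b) | a)), 0
3. <>(c & b), 0
4. <><>((a & b) | a), 0
5. ~<>((a & b) | a), 0
6. ~((a & b) | a), 0
7. ~(a & b), 0
8. ~a, 0
9. ~b, 0
10. c & b, 1
11. c, 1
12. b, 1
13. ~((a & b) | a), 1
14. ~(a & b), 1
15. ~a, 1
16. <>((a & b) | a), 2
17. ~((a & b) | a), 2
18. ~(a & b), 2
19. ~a, 2
20. ~b, 2
21. (a & b) | a, 3
22. ~((a & b) | a), 3
23. ~(a & b), 3
24. ~a, 3
25. a & b, 3
26. a, 3
27. b, 3
Accessibility: 0R0, 0R1, 0R2, 0R3, 1R0, 1R1, 1R2, 1R3, 2R0, 2R1, 2R2, 2R3, 3R0, 3R1, 3R2, 3R3
Branch closes: a and ~a both at 3.
(One branch shown.) All branches close.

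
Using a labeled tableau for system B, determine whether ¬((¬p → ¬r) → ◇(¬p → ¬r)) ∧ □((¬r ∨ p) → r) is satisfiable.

1. ¬((¬p → ¬r) → ◇(¬p → ¬r)) ∧ □((¬r ∨ p) → r), 0
2. ¬((¬p → ¬r) → ◇(¬p → ¬r)), 0   [∧-rule on 1]
3. □((¬r ∨ p) → r), 0   [∧-rule on 1]
4. ¬p → ¬r, 0   [¬→-rule on 2]
5. ¬◇(¬p → ¬r), 0   [¬→-rule on 2]
6. (¬r ∨ p) → r, 0   [□-rule on 3 via 0R0]
7. ¬(¬p → ¬r), 0   [¬◇-rule on 5 via 0R0]
8. ¬p, 0   [¬→-rule on 7]
9. r, 0   [¬→-rule on 7]
10. ¬r, 0   [→-rule on 4 (branches; this branch)]
Accessibility: 0R0
Branch closes: r and ¬r both at 0.
Every branch closes; the branch above is one of them.

Unsatisfiable (every branch closes)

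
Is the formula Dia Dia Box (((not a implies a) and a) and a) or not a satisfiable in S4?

Satisfiable

1. Dia Dia Box (((not a implies a) and a) and a) or not a, u
2. not a, u
Accessibility: uRu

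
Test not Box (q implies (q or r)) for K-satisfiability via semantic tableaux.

1. not Box (q implies (q or r)), w0
2. not (q implies (q or r)), w1   [neg-Box-rule on 1: fresh world w1, w0Rw1]
3. q, w1   [neg-implies-rule on 2]
4. not (q or r), w1   [neg-implies-rule on 2]
5. not q, w1   [neg-or-rule on 4]
6. not r, w1   [neg-or-rule on 4]
Accessibility: w0Rw1
Branch closes: q and not q both at w1.
All branches of the tableau close; one closing branch shown above.

Unsatisfiable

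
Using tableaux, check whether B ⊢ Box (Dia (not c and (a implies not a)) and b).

No, not valid

Tableau for the negation not Box (Dia (not c and (a implies not a)) and b):
1. not Box (Dia (not c and (a implies not a)) and b), u
2. not (Dia (not c and (a implies not a)) and b), v
3. not b, v
Accessibility: uRu, uRv, vRu, vRv
The negation has an open branch (countermodel exists).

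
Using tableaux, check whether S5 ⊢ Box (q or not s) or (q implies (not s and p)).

Invalid (countermodel exists)

Tableau for the negation not (Box (q or not s) or (q implies (not s and p))):
1. not (Box (q or not s) or (q implies (not s and p))), u
2. not Box (q or not s), u
3. not (q implies (not s and p)), u
4. q, u
5. not (not s and p), u
6. not p, u
7. not (q or not s), v
8. not q, v
9. s, v
Accessibility: uRu, uRv, vRu, vRv
The negation has an open branch (countermodel exists).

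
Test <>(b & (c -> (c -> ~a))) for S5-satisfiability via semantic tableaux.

1. <>(b & (c -> (c -> ~a))), 0
2. b & (c -> (c -> ~a)), 1
3. b, 1
4. c -> (c -> ~a), 1
5. c -> ~a, 1
6. ~a, 1
Accessibility: 0R0, 0R1, 1R0, 1R1

Yes, satisfiable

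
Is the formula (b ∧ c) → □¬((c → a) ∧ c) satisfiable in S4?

Satisfiable

1. (b ∧ c) → □¬((c → a) ∧ c), u
2. □¬((c → a) ∧ c), u
3. ¬((c → a) ∧ c), u
4. ¬c, u
Accessibility: uRu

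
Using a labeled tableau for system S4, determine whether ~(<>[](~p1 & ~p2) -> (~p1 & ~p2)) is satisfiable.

Satisfiable

1. ~(<>[](~p1 & ~p2) -> (~p1 & ~p2)), 0
2. <>[](~p1 & ~p2), 0   [~->-rule on 1]
3. ~(~p1 & ~p2), 0   [~->-rule on 1]
4. p2, 0   [~&-rule on 3 (branches; this branch)]
5. [](~p1 & ~p2), 1   [<>-rule on 2: fresh world 1, 0R1]
6. ~p1 & ~p2, 1   [[]-rule on 5 via 1R1]
7. ~p1, 1   [&-rule on 6]
8. ~p2, 1   [&-rule on 6]
Accessibility: 0R0, 0R1, 1R1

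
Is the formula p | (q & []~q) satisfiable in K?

Satisfiable

1. p | (q & []~q), u
2. q & []~q, u
3. q, u
4. []~q, u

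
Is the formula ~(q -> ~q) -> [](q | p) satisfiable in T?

Satisfiable

1. ~(q -> ~q) -> [](q | p), u
2. [](q | p), u   [->-rule on 1 (branches; this branch)]
3. q | p, u   [[]-rule on 2 via uRu]
4. p, u   [|-rule on 3 (branches; this branch)]
Accessibility: uRu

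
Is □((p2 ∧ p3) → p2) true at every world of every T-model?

Tableau for the negation ¬□((p2 ∧ p3) → p2):
1. ¬□((p2 ∧ p3) → p2), u
2. ¬((p2 ∧ p3) → p2), v   [¬□-rule on 1: fresh world v, uRv]
3. p2 ∧ p3, v   [¬→-rule on 2]
4. ¬p2, v   [¬→-rule on 2]
5. p2, v   [∧-rule on 3]
6. p3, v   [∧-rule on 3]
Accessibility: uRu, uRv, vRv
Branch closes: p2 and ¬p2 both at v.
Every branch of the negation's tableau closes; the branch above is one of them.

Valid in T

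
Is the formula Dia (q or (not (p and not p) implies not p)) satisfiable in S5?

1. Dia (q or (not (p and not p) implies not p)), u
2. q or (not (p and not p) implies not p), v
3. not (p and not p) implies not p, v
4. not p, v
Accessibility: uRu, uRv, vRu, vRv

Yes, satisfiable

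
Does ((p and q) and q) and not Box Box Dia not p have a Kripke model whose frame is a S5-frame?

Yes, satisfiable

1. ((p and q) and q) and not Box Box Dia not p, u
2. (p and q) and q, u   [and-rule on 1]
3. not Box Box Dia not p, u   [and-rule on 1]
4. p and q, u   [and-rule on 2]
5. q, u   [and-rule on 2]
6. p, u   [and-rule on 4]
7. not Box Dia not p, v   [neg-Box-rule on 3: fresh world v, uRv]
8. not Dia not p, w   [neg-Box-rule on 7: fresh world w, vRw]
9. p, v   [neg-Dia-rule on 8 via wRv]
10. p, w   [neg-Dia-rule on 8 via wRw]
Accessibility: uRu, uRv, uRw, vRu, vRv, vRw, wRu, wRv, wRw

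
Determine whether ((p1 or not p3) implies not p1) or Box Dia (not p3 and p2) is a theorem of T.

Tableau for the negation not (((p1 or not p3) implies not p1) or Box Dia (not p3 and p2)):
1. not (((p1 or not p3) implies not p1) or Box Dia (not p3 and p2)), w0
2. not ((p1 or not p3) implies not p1), w0   [neg-or-rule on 1]
3. not Box Dia (not p3 and p2), w0   [neg-or-rule on 1]
4. p1 or not p3, w0   [neg-implies-rule on 2]
5. p1, w0   [neg-implies-rule on 2]
6. not p3, w0   [or-rule on 4 (branches; this branch)]
7. not Dia (not p3 and p2), w1   [neg-Box-rule on 3: fresh world w1, w0Rw1]
8. not (not p3 and p2), w1   [neg-Dia-rule on 7 via w1Rw1]
9. not p2, w1   [neg-and-rule on 8 (branches; this branch)]
Accessibility: w0Rw0, w0Rw1, w1Rw1
The negation has an open branch (countermodel exists).

Not valid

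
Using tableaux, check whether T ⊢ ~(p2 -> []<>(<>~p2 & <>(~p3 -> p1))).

Tableau for the negation p2 -> []<>(<>~p2 & <>(~p3 -> p1)):
1. p2 -> []<>(<>~p2 & <>(~p3 -> p1)), 0
2. []<>(<>~p2 & <>(~p3 -> p1)), 0
3. <>(<>~p2 & <>(~p3 -> p1)), 0
4. <>~p2 & <>(~p3 -> p1), 1
5. <>~p2, 1
6. <>(~p3 -> p1), 1
7. <>(<>~p2 & <>(~p3 -> p1)), 1
8. ~p2, 2
9. ~p3 -> p1, 3
10. p1, 3
11. <>~p2 & <>(~p3 -> p1), 4
12. <>~p2, 4
13. <>(~p3 -> p1), 4
14. ~p2, 5
15. ~p3 -> p1, 6
16. p1, 6
Accessibility: 0R0, 0R1, 1R1, 1R2, 1R3, 1R4, 2R2, 3R3, 4R4, 4R5, 4R6, 5R5, 6R6
The negation has an open branch (countermodel exists).

Invalid (countermodel exists)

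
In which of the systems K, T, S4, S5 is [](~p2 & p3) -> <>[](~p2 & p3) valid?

T-tableau for the negation ~([](~p2 & p3) -> <>[](~p2 & p3)):
1. ~([](~p2 & p3) -> <>[](~p2 & p3)), 0
2. [](~p2 & p3), 0
3. ~<>[](~p2 & p3), 0
4. ~p2 & p3, 0
5. ~p2, 0
6. p3, 0
7. ~[](~p2 & p3), 0
8. ~(~p2 & p3), 1
9. ~p2 & p3, 1
10. ~p2, 1
11. p3, 1
12. ~[](~p2 & p3), 1
13. ~p3, 1
Accessibility: 0R0, 0R1, 1R1
Branch closes: p3 and ~p3 both at 1.
Every branch closes (one shown): valid in T, hence also in S4, S5 (every theorem of T is a theorem of S4 and S5).
K-tableau for the negation ~([](~p2 & p3) -> <>[](~p2 & p3)):
1. ~([](~p2 & p3) -> <>[](~p2 & p3)), 0
2. [](~p2 & p3), 0
3. ~<>[](~p2 & p3), 0
Complete open branch: countermodel on a K-frame, so not valid in K.

T, S4, S5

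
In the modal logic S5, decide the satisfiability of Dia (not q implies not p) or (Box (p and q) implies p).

Satisfiable (open branch found)

1. Dia (not q implies not p) or (Box (p and q) implies p), u
2. Box (p and q) implies p, u   [or-rule on 1 (branches; this branch)]
3. p, u   [implies-rule on 2 (branches; this branch)]
Accessibility: uRu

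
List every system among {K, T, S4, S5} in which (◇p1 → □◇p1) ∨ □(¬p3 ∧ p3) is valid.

S5-tableau for the negation ¬((◇p1 → □◇p1) ∨ □(¬p3 ∧ p3)):
1. ¬((◇p1 → □◇p1) ∨ □(¬p3 ∧ p3)), 0
2. ¬(◇p1 → □◇p1), 0
3. ¬□(¬p3 ∧ p3), 0
4. ◇p1, 0
5. ¬□◇p1, 0
6. ¬(¬p3 ∧ p3), 1
7. ¬p3, 1
8. p1, 2
9. ¬◇p1, 3
10. ¬p1, 0
11. ¬p1, 1
12. ¬p1, 2
Accessibility: 0R0, 0R1, 0R2, 0R3, 1R0, 1R1, 1R2, 1R3, 2R0, 2R1, 2R2, 2R3, 3R0, 3R1, 3R2, 3R3
Branch closes: p1 and ¬p1 both at 2.
Every branch closes (one shown): valid in S5.
S4-tableau for the negation ¬((◇p1 → □◇p1) ∨ □(¬p3 ∧ p3)):
1. ¬((◇p1 → □◇p1) ∨ □(¬p3 ∧ p3)), 0
2. ¬(◇p1 → □◇p1), 0
3. ¬□(¬p3 ∧ p3), 0
4. ◇p1, 0
5. ¬□◇p1, 0
6. ¬(¬p3 ∧ p3), 1
7. ¬p3, 1
8. p1, 2
9. ¬◇p1, 3
10. ¬p1, 3
Accessibility: 0R0, 0R1, 0R2, 0R3, 1R1, 2R2, 3R3
Complete open branch: countermodel on an S4-frame, so not valid in S4, nor in K, T (the same frame is also a K-frame and a T-frame).

S5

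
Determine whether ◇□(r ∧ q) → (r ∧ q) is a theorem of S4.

Invalid (countermodel exists)

Tableau for the negation ¬(◇□(r ∧ q) → (r ∧ q)):
1. ¬(◇□(r ∧ q) → (r ∧ q)), 0
2. ◇□(r ∧ q), 0   [¬→-rule on 1]
3. ¬(r ∧ q), 0   [¬→-rule on 1]
4. ¬q, 0   [¬∧-rule on 3 (branches; this branch)]
5. □(r ∧ q), 1   [◇-rule on 2: fresh world 1, 0R1]
6. r ∧ q, 1   [□-rule on 5 via 1R1]
7. r, 1   [∧-rule on 6]
8. q, 1   [∧-rule on 6]
Accessibility: 0R0, 0R1, 1R1
The negation has an open branch (countermodel exists).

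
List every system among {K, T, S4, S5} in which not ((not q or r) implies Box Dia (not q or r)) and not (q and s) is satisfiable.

S5-tableau for the formula:
1. not ((not q or r) implies Box Dia (not q or r)) and not (q and s), w0
2. not ((not q or r) implies Box Dia (not q or r)), w0
3. not (q and s), w0
4. not q or r, w0
5. not Box Dia (not q or r), w0
6. not s, w0
7. r, w0
8. not Dia (not q or r), w1
9. not (not q or r), w0
10. q, w0
11. not r, w0
Accessibility: w0Rw0, w0Rw1, w1Rw0, w1Rw1
Branch closes: r and not r both at w0.
Every branch closes (one shown): unsatisfiable in S5.
S4-tableau for the formula:
1. not ((not q or r) implies Box Dia (not q or r)) and not (q and s), w0
2. not ((not q or r) implies Box Dia (not q or r)), w0
3. not (q and s), w0
4. not q or r, w0
5. not Box Dia (not q or r), w0
6. not s, w0
7. r, w0
8. not Dia (not q or r), w1
9. not (not q or r), w1
10. q, w1
11. not r, w1
Accessibility: w0Rw0, w0Rw1, w1Rw1
Complete open branch: satisfiable in S4, hence also in K, T (this S4-model is also a K-model and a T-model).

K, T, S4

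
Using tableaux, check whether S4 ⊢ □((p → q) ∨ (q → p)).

Tableau for the negation ¬□((p → q) ∨ (q → p)):
1. ¬□((p → q) ∨ (q → p)), w0
2. ¬((p → q) ∨ (q → p)), w1
3. ¬(p → q), w1
4. ¬(q → p), w1
5. p, w1
6. ¬q, w1
7. q, w1
8. ¬p, w1
Accessibility: w0Rw0, w0Rw1, w1Rw1
Branch closes: q and ¬q both at w1.
Every branch of the negation's tableau closes; the branch above is one of them.

Valid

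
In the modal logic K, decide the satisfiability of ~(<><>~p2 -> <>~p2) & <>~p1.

Satisfiable

1. ~(<><>~p2 -> <>~p2) & <>~p1, w0
2. ~(<><>~p2 -> <>~p2), w0
3. <>~p1, w0
4. <><>~p2, w0
5. ~<>~p2, w0
6. ~p1, w1
7. p2, w1
8. <>~p2, w2
9. p2, w2
10. ~p2, w3
Accessibility: w0Rw1, w0Rw2, w2Rw3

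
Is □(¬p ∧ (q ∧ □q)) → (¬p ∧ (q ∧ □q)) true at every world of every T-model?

Yes, valid

Tableau for the negation ¬(□(¬p ∧ (q ∧ □q)) → (¬p ∧ (q ∧ □q))):
1. ¬(□(¬p ∧ (q ∧ □q)) → (¬p ∧ (q ∧ □q))), 0
2. □(¬p ∧ (q ∧ □q)), 0
3. ¬(¬p ∧ (q ∧ □q)), 0
4. ¬p ∧ (q ∧ □q), 0
5. ¬p, 0
6. q ∧ □q, 0
7. q, 0
8. □q, 0
9. ¬(q ∧ □q), 0
10. ¬□q, 0
11. ¬q, 1
12. ¬p ∧ (q ∧ □q), 1
13. ¬p, 1
14. q ∧ □q, 1
15. q, 1
16. □q, 1
Accessibility: 0R0, 0R1, 1R1
Branch closes: q and ¬q both at 1.
Every branch of the negation's tableau closes; the branch above is one of them.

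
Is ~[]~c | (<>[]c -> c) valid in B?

Yes, valid

Tableau for the negation ~(~[]~c | (<>[]c -> c)):
1. ~(~[]~c | (<>[]c -> c)), w0
2. []~c, w0
3. ~(<>[]c -> c), w0
4. <>[]c, w0
5. ~c, w0
6. []c, w1
7. ~c, w1
8. c, w0
Accessibility: w0Rw0, w0Rw1, w1Rw0, w1Rw1
Branch closes: c and ~c both at w0.
Every branch of the negation's tableau closes; the branch above is one of them.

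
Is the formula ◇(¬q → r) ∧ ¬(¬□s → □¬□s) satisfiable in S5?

Unsatisfiable

1. ◇(¬q → r) ∧ ¬(¬□s → □¬□s), 0
2. ◇(¬q → r), 0
3. ¬(¬□s → □¬□s), 0
4. ¬□s, 0
5. ¬□¬□s, 0
6. ¬q → r, 1
7. r, 1
8. ¬s, 2
9. □s, 3
10. s, 0
11. s, 1
12. s, 2
Accessibility: 0R0, 0R1, 0R2, 0R3, 1R0, 1R1, 1R2, 1R3, 2R0, 2R1, 2R2, 2R3, 3R0, 3R1, 3R2, 3R3
Branch closes: s and ¬s both at 2.
Every branch closes; the branch above is one of them.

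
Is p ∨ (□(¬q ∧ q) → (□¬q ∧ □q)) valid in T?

Valid

Tableau for the negation ¬(p ∨ (□(¬q ∧ q) → (□¬q ∧ □q))):
1. ¬(p ∨ (□(¬q ∧ q) → (□¬q ∧ □q))), 0
2. ¬p, 0
3. ¬(□(¬q ∧ q) → (□¬q ∧ □q)), 0
4. □(¬q ∧ q), 0
5. ¬(□¬q ∧ □q), 0
6. ¬q ∧ q, 0
7. ¬q, 0
8. q, 0
Accessibility: 0R0
Branch closes: q and ¬q both at 0.
Every branch of the negation's tableau closes; the branch above is one of them.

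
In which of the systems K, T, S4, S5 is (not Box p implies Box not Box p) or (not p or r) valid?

S5-tableau for the negation not ((not Box p implies Box not Box p) or (not p or r)):
1. not ((not Box p implies Box not Box p) or (not p or r)), u
2. not (not Box p implies Box not Box p), u
3. not (not p or r), u
4. not Box p, u
5. not Box not Box p, u
6. p, u
7. not r, u
8. not p, v
9. Box p, w
10. p, v
Accessibility: uRu, uRv, uRw, vRu, vRv, vRw, wRu, wRv, wRw
Branch closes: p and not p both at v.
Every branch closes (one shown): valid in S5.
S4-tableau for the negation not ((not Box p implies Box not Box p) or (not p or r)):
1. not ((not Box p implies Box not Box p) or (not p or r)), u
2. not (not Box p implies Box not Box p), u
3. not (not p or r), u
4. not Box p, u
5. not Box not Box p, u
6. p, u
7. not r, u
8. not p, v
9. Box p, w
10. p, w
Accessibility: uRu, uRv, uRw, vRv, wRw
Complete open branch: countermodel on an S4-frame, so not valid in S4, nor in K, T (the same frame is also a K-frame and a T-frame).

S5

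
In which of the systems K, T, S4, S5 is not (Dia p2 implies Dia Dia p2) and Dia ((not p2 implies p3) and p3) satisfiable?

K

K-tableau for the formula:
1. not (Dia p2 implies Dia Dia p2) and Dia ((not p2 implies p3) and p3), u
2. not (Dia p2 implies Dia Dia p2), u   [and-rule on 1]
3. Dia ((not p2 implies p3) and p3), u   [and-rule on 1]
4. Dia p2, u   [neg-implies-rule on 2]
5. not Dia Dia p2, u   [neg-implies-rule on 2]
6. (not p2 implies p3) and p3, v   [Dia-rule on 3: fresh world v, uRv]
7. not p2 implies p3, v   [and-rule on 6]
8. p3, v   [and-rule on 6]
9. not Dia p2, v   [neg-Dia-rule on 5 via uRv]
10. p2, w   [Dia-rule on 4: fresh world w, uRw]
11. not Dia p2, w   [neg-Dia-rule on 5 via uRw]
Accessibility: uRv, uRw
Complete open branch: satisfiable in K.
T-tableau for the formula:
1. not (Dia p2 implies Dia Dia p2) and Dia ((not p2 implies p3) and p3), u
2. not (Dia p2 implies Dia Dia p2), u   [and-rule on 1]
3. Dia ((not p2 implies p3) and p3), u   [and-rule on 1]
4. Dia p2, u   [neg-implies-rule on 2]
5. not Dia Dia p2, u   [neg-implies-rule on 2]
6. not Dia p2, u   [neg-Dia-rule on 5 via uRu]
7. not p2, u   [neg-Dia-rule on 6 via uRu]
8. (not p2 implies p3) and p3, v   [Dia-rule on 3: fresh world v, uRv]
9. not p2 implies p3, v   [and-rule on 8]
10. p3, v   [and-rule on 8]
11. not Dia p2, v   [neg-Dia-rule on 5 via uRv]
12. not p2, v   [neg-Dia-rule on 6 via uRv]
13. p2, w   [Dia-rule on 4: fresh world w, uRw]
14. not Dia p2, w   [neg-Dia-rule on 5 via uRw]
15. not p2, w   [neg-Dia-rule on 6 via uRw]
Accessibility: uRu, uRv, uRw, vRv, wRw
Branch closes: p2 and not p2 both at w.
Every branch closes (one shown): unsatisfiable in T, hence also in S4, S5 (every S4/S5-frame is a T-frame).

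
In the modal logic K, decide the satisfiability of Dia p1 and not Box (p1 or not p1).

1. Dia p1 and not Box (p1 or not p1), w0
2. Dia p1, w0
3. not Box (p1 or not p1), w0
4. p1, w1
5. not (p1 or not p1), w2
6. not p1, w2
7. p1, w2
Accessibility: w0Rw1, w0Rw2
Branch closes: p1 and not p1 both at w2.
(One branch shown.) All branches close.

No, unsatisfiable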